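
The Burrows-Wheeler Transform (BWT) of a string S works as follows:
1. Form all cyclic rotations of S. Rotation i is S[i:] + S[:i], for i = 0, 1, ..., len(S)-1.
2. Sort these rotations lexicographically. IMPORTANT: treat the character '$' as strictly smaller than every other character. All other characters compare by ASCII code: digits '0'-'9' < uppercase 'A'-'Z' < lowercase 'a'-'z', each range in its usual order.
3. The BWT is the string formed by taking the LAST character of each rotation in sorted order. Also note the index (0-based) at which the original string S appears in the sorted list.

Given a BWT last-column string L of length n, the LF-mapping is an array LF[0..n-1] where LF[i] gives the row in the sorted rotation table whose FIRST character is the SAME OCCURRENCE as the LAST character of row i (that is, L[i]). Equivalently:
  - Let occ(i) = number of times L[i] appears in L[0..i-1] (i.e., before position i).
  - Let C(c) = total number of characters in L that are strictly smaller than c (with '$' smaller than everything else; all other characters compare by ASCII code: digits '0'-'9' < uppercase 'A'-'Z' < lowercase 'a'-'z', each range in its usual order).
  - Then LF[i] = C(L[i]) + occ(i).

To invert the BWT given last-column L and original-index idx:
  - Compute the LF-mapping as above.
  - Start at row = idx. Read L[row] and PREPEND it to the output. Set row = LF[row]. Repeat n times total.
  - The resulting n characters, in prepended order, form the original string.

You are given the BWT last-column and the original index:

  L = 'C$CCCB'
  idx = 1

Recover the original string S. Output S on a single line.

LF mapping: 2 0 3 4 5 1
Walk LF starting at row 1, prepending L[row]:
  step 1: row=1, L[1]='$', prepend. Next row=LF[1]=0
  step 2: row=0, L[0]='C', prepend. Next row=LF[0]=2
  step 3: row=2, L[2]='C', prepend. Next row=LF[2]=3
  step 4: row=3, L[3]='C', prepend. Next row=LF[3]=4
  step 5: row=4, L[4]='C', prepend. Next row=LF[4]=5
  step 6: row=5, L[5]='B', prepend. Next row=LF[5]=1
Reversed output: BCCCC$

Answer: BCCCC$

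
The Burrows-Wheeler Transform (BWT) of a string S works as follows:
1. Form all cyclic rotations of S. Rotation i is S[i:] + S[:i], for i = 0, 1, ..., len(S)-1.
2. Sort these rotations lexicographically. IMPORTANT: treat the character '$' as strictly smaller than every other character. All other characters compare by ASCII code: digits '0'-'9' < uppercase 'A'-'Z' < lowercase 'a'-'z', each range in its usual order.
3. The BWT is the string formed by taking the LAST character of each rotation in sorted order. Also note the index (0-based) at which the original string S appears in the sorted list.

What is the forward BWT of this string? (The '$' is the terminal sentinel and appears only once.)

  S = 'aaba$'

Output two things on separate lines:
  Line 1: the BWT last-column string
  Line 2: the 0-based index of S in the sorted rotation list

Answer: ab$aa
2

Derivation:
All 5 rotations (rotation i = S[i:]+S[:i]):
  rot[0] = aaba$
  rot[1] = aba$a
  rot[2] = ba$aa
  rot[3] = a$aab
  rot[4] = $aaba
Sorted (with $ < everything):
  sorted[0] = $aaba  (last char: 'a')
  sorted[1] = a$aab  (last char: 'b')
  sorted[2] = aaba$  (last char: '$')
  sorted[3] = aba$a  (last char: 'a')
  sorted[4] = ba$aa  (last char: 'a')
Last column: ab$aa
Original string S is at sorted index 2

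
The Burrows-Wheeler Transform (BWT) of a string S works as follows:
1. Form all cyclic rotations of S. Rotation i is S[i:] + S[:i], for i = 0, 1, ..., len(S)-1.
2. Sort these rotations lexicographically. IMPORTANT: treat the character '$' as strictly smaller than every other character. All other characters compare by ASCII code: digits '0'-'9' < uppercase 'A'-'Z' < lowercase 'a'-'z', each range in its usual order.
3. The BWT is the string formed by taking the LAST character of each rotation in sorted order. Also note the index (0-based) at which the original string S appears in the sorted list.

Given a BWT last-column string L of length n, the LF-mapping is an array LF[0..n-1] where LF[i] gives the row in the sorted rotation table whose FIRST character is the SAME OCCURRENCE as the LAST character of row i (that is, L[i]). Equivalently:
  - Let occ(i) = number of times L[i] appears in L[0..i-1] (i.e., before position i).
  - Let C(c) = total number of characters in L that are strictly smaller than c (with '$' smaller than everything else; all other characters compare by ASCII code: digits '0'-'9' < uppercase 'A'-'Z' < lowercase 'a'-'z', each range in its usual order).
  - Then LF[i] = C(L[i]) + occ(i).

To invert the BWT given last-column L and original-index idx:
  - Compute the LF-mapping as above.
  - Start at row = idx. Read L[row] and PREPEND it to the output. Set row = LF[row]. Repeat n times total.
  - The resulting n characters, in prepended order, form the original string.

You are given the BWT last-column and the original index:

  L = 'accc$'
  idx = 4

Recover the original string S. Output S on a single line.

Answer: ccca$

Derivation:
LF mapping: 1 2 3 4 0
Walk LF starting at row 4, prepending L[row]:
  step 1: row=4, L[4]='$', prepend. Next row=LF[4]=0
  step 2: row=0, L[0]='a', prepend. Next row=LF[0]=1
  step 3: row=1, L[1]='c', prepend. Next row=LF[1]=2
  step 4: row=2, L[2]='c', prepend. Next row=LF[2]=3
  step 5: row=3, L[3]='c', prepend. Next row=LF[3]=4
Reversed output: ccca$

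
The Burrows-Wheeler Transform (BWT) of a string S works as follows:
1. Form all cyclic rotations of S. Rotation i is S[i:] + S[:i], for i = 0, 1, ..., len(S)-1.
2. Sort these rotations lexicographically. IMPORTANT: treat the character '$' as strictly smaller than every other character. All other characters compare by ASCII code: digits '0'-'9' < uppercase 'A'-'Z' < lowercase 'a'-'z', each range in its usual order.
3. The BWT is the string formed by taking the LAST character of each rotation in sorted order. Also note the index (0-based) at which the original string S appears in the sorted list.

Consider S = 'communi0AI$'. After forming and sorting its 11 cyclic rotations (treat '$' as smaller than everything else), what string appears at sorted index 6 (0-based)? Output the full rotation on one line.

All 11 rotations (rotation i = S[i:]+S[:i]):
  rot[0] = communi0AI$
  rot[1] = ommuni0AI$c
  rot[2] = mmuni0AI$co
  rot[3] = muni0AI$com
  rot[4] = uni0AI$comm
  rot[5] = ni0AI$commu
  rot[6] = i0AI$commun
  rot[7] = 0AI$communi
  rot[8] = AI$communi0
  rot[9] = I$communi0A
  rot[10] = $communi0AI
Sorted (with $ < everything):
  sorted[0] = $communi0AI
  sorted[1] = 0AI$communi
  sorted[2] = AI$communi0
  sorted[3] = I$communi0A
  sorted[4] = communi0AI$
  sorted[5] = i0AI$commun
  sorted[6] = mmuni0AI$co
  sorted[7] = muni0AI$com
  sorted[8] = ni0AI$commu
  sorted[9] = ommuni0AI$c
  sorted[10] = uni0AI$comm
sorted[6] = mmuni0AI$co

Answer: mmuni0AI$co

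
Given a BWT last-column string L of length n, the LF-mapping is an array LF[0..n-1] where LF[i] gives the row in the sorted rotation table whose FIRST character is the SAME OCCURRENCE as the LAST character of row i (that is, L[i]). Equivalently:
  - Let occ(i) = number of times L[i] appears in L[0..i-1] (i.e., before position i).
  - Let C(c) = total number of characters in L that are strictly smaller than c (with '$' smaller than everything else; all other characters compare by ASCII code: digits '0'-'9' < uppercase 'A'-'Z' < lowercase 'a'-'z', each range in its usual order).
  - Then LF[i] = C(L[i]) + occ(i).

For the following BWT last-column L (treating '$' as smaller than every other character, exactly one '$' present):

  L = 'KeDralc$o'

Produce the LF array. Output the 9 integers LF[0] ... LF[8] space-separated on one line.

Char counts: '$':1, 'D':1, 'K':1, 'a':1, 'c':1, 'e':1, 'l':1, 'o':1, 'r':1
C (first-col start): C('$')=0, C('D')=1, C('K')=2, C('a')=3, C('c')=4, C('e')=5, C('l')=6, C('o')=7, C('r')=8
L[0]='K': occ=0, LF[0]=C('K')+0=2+0=2
L[1]='e': occ=0, LF[1]=C('e')+0=5+0=5
L[2]='D': occ=0, LF[2]=C('D')+0=1+0=1
L[3]='r': occ=0, LF[3]=C('r')+0=8+0=8
L[4]='a': occ=0, LF[4]=C('a')+0=3+0=3
L[5]='l': occ=0, LF[5]=C('l')+0=6+0=6
L[6]='c': occ=0, LF[6]=C('c')+0=4+0=4
L[7]='$': occ=0, LF[7]=C('$')+0=0+0=0
L[8]='o': occ=0, LF[8]=C('o')+0=7+0=7

Answer: 2 5 1 8 3 6 4 0 7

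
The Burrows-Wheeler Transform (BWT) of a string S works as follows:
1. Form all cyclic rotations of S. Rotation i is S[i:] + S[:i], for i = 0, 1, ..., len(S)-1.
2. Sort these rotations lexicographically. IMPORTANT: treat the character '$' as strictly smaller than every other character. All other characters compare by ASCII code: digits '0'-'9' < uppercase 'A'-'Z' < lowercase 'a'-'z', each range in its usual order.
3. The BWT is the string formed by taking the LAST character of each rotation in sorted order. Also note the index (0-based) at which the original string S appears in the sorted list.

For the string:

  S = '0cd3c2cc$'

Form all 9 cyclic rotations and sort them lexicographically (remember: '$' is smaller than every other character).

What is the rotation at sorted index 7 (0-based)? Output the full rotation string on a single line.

Answer: cd3c2cc$0

Derivation:
All 9 rotations (rotation i = S[i:]+S[:i]):
  rot[0] = 0cd3c2cc$
  rot[1] = cd3c2cc$0
  rot[2] = d3c2cc$0c
  rot[3] = 3c2cc$0cd
  rot[4] = c2cc$0cd3
  rot[5] = 2cc$0cd3c
  rot[6] = cc$0cd3c2
  rot[7] = c$0cd3c2c
  rot[8] = $0cd3c2cc
Sorted (with $ < everything):
  sorted[0] = $0cd3c2cc
  sorted[1] = 0cd3c2cc$
  sorted[2] = 2cc$0cd3c
  sorted[3] = 3c2cc$0cd
  sorted[4] = c$0cd3c2c
  sorted[5] = c2cc$0cd3
  sorted[6] = cc$0cd3c2
  sorted[7] = cd3c2cc$0
  sorted[8] = d3c2cc$0c
sorted[7] = cd3c2cc$0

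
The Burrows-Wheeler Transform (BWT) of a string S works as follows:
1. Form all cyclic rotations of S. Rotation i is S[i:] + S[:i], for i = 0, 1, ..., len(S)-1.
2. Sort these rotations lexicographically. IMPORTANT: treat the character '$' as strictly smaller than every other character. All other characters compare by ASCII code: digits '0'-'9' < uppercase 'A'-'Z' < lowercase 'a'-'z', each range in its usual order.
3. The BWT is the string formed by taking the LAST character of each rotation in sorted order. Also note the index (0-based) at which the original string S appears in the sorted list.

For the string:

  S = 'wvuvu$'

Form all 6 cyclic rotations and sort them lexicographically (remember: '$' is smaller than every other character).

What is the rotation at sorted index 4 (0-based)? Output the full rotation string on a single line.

All 6 rotations (rotation i = S[i:]+S[:i]):
  rot[0] = wvuvu$
  rot[1] = vuvu$w
  rot[2] = uvu$wv
  rot[3] = vu$wvu
  rot[4] = u$wvuv
  rot[5] = $wvuvu
Sorted (with $ < everything):
  sorted[0] = $wvuvu
  sorted[1] = u$wvuv
  sorted[2] = uvu$wv
  sorted[3] = vu$wvu
  sorted[4] = vuvu$w
  sorted[5] = wvuvu$
sorted[4] = vuvu$w

Answer: vuvu$w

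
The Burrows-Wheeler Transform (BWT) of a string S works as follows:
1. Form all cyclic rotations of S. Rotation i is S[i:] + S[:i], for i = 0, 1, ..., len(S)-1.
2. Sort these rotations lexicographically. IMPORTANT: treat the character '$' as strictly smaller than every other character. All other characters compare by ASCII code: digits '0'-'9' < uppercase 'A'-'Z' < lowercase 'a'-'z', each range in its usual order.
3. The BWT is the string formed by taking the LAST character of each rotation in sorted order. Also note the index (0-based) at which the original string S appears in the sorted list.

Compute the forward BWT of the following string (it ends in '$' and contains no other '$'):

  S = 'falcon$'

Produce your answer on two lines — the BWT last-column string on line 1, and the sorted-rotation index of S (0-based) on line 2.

All 7 rotations (rotation i = S[i:]+S[:i]):
  rot[0] = falcon$
  rot[1] = alcon$f
  rot[2] = lcon$fa
  rot[3] = con$fal
  rot[4] = on$falc
  rot[5] = n$falco
  rot[6] = $falcon
Sorted (with $ < everything):
  sorted[0] = $falcon  (last char: 'n')
  sorted[1] = alcon$f  (last char: 'f')
  sorted[2] = con$fal  (last char: 'l')
  sorted[3] = falcon$  (last char: '$')
  sorted[4] = lcon$fa  (last char: 'a')
  sorted[5] = n$falco  (last char: 'o')
  sorted[6] = on$falc  (last char: 'c')
Last column: nfl$aoc
Original string S is at sorted index 3

Answer: nfl$aoc
3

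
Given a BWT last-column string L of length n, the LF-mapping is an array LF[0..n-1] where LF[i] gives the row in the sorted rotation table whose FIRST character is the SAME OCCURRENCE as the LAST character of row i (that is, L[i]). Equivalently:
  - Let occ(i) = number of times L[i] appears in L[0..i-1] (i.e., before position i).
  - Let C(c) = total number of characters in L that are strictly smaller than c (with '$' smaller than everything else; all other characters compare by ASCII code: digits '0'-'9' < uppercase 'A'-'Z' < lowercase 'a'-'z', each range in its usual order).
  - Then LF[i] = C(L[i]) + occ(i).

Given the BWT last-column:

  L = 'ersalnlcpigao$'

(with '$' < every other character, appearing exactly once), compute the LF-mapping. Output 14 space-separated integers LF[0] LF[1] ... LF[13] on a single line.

Answer: 4 12 13 1 7 9 8 3 11 6 5 2 10 0

Derivation:
Char counts: '$':1, 'a':2, 'c':1, 'e':1, 'g':1, 'i':1, 'l':2, 'n':1, 'o':1, 'p':1, 'r':1, 's':1
C (first-col start): C('$')=0, C('a')=1, C('c')=3, C('e')=4, C('g')=5, C('i')=6, C('l')=7, C('n')=9, C('o')=10, C('p')=11, C('r')=12, C('s')=13
L[0]='e': occ=0, LF[0]=C('e')+0=4+0=4
L[1]='r': occ=0, LF[1]=C('r')+0=12+0=12
L[2]='s': occ=0, LF[2]=C('s')+0=13+0=13
L[3]='a': occ=0, LF[3]=C('a')+0=1+0=1
L[4]='l': occ=0, LF[4]=C('l')+0=7+0=7
L[5]='n': occ=0, LF[5]=C('n')+0=9+0=9
L[6]='l': occ=1, LF[6]=C('l')+1=7+1=8
L[7]='c': occ=0, LF[7]=C('c')+0=3+0=3
L[8]='p': occ=0, LF[8]=C('p')+0=11+0=11
L[9]='i': occ=0, LF[9]=C('i')+0=6+0=6
L[10]='g': occ=0, LF[10]=C('g')+0=5+0=5
L[11]='a': occ=1, LF[11]=C('a')+1=1+1=2
L[12]='o': occ=0, LF[12]=C('o')+0=10+0=10
L[13]='$': occ=0, LF[13]=C('$')+0=0+0=0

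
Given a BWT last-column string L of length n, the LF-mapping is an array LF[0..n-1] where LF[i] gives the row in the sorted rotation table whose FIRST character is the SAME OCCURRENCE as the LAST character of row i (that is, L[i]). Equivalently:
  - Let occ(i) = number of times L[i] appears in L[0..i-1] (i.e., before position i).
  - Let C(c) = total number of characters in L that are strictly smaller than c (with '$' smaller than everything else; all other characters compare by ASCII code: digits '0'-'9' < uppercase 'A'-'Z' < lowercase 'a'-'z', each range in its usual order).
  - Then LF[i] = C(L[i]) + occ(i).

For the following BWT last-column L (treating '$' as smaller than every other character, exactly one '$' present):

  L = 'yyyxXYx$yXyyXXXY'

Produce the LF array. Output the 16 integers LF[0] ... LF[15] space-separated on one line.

Char counts: '$':1, 'X':5, 'Y':2, 'x':2, 'y':6
C (first-col start): C('$')=0, C('X')=1, C('Y')=6, C('x')=8, C('y')=10
L[0]='y': occ=0, LF[0]=C('y')+0=10+0=10
L[1]='y': occ=1, LF[1]=C('y')+1=10+1=11
L[2]='y': occ=2, LF[2]=C('y')+2=10+2=12
L[3]='x': occ=0, LF[3]=C('x')+0=8+0=8
L[4]='X': occ=0, LF[4]=C('X')+0=1+0=1
L[5]='Y': occ=0, LF[5]=C('Y')+0=6+0=6
L[6]='x': occ=1, LF[6]=C('x')+1=8+1=9
L[7]='$': occ=0, LF[7]=C('$')+0=0+0=0
L[8]='y': occ=3, LF[8]=C('y')+3=10+3=13
L[9]='X': occ=1, LF[9]=C('X')+1=1+1=2
L[10]='y': occ=4, LF[10]=C('y')+4=10+4=14
L[11]='y': occ=5, LF[11]=C('y')+5=10+5=15
L[12]='X': occ=2, LF[12]=C('X')+2=1+2=3
L[13]='X': occ=3, LF[13]=C('X')+3=1+3=4
L[14]='X': occ=4, LF[14]=C('X')+4=1+4=5
L[15]='Y': occ=1, LF[15]=C('Y')+1=6+1=7

Answer: 10 11 12 8 1 6 9 0 13 2 14 15 3 4 5 7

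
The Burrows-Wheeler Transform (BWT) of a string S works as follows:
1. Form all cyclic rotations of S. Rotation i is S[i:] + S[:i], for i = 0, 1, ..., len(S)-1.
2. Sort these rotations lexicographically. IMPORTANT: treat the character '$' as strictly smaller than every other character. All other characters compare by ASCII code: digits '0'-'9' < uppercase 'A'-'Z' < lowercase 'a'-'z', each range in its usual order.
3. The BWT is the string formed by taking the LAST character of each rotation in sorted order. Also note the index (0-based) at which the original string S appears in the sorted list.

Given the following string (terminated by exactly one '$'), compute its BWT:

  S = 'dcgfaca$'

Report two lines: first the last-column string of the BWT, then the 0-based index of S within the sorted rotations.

All 8 rotations (rotation i = S[i:]+S[:i]):
  rot[0] = dcgfaca$
  rot[1] = cgfaca$d
  rot[2] = gfaca$dc
  rot[3] = faca$dcg
  rot[4] = aca$dcgf
  rot[5] = ca$dcgfa
  rot[6] = a$dcgfac
  rot[7] = $dcgfaca
Sorted (with $ < everything):
  sorted[0] = $dcgfaca  (last char: 'a')
  sorted[1] = a$dcgfac  (last char: 'c')
  sorted[2] = aca$dcgf  (last char: 'f')
  sorted[3] = ca$dcgfa  (last char: 'a')
  sorted[4] = cgfaca$d  (last char: 'd')
  sorted[5] = dcgfaca$  (last char: '$')
  sorted[6] = faca$dcg  (last char: 'g')
  sorted[7] = gfaca$dc  (last char: 'c')
Last column: acfad$gc
Original string S is at sorted index 5

Answer: acfad$gc
5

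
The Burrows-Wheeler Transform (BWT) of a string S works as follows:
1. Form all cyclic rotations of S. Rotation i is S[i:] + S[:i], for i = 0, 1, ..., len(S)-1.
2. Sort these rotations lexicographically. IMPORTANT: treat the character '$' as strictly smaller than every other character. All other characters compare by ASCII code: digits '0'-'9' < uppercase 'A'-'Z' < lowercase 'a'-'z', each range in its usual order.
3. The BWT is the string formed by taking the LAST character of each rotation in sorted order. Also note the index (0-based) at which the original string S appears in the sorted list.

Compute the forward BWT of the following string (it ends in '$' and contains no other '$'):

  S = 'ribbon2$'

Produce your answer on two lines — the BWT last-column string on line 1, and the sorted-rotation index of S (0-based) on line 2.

Answer: 2nibrob$
7

Derivation:
All 8 rotations (rotation i = S[i:]+S[:i]):
  rot[0] = ribbon2$
  rot[1] = ibbon2$r
  rot[2] = bbon2$ri
  rot[3] = bon2$rib
  rot[4] = on2$ribb
  rot[5] = n2$ribbo
  rot[6] = 2$ribbon
  rot[7] = $ribbon2
Sorted (with $ < everything):
  sorted[0] = $ribbon2  (last char: '2')
  sorted[1] = 2$ribbon  (last char: 'n')
  sorted[2] = bbon2$ri  (last char: 'i')
  sorted[3] = bon2$rib  (last char: 'b')
  sorted[4] = ibbon2$r  (last char: 'r')
  sorted[5] = n2$ribbo  (last char: 'o')
  sorted[6] = on2$ribb  (last char: 'b')
  sorted[7] = ribbon2$  (last char: '$')
Last column: 2nibrob$
Original string S is at sorted index 7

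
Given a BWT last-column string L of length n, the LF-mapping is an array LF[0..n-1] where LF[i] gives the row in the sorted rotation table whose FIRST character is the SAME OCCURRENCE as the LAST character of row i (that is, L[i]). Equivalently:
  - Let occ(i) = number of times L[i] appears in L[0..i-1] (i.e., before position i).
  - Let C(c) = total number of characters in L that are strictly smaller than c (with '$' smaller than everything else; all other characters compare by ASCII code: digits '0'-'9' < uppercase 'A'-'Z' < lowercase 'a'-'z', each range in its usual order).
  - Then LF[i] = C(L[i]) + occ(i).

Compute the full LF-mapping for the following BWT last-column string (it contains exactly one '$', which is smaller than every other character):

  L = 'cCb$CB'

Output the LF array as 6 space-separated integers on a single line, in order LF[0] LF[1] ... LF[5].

Char counts: '$':1, 'B':1, 'C':2, 'b':1, 'c':1
C (first-col start): C('$')=0, C('B')=1, C('C')=2, C('b')=4, C('c')=5
L[0]='c': occ=0, LF[0]=C('c')+0=5+0=5
L[1]='C': occ=0, LF[1]=C('C')+0=2+0=2
L[2]='b': occ=0, LF[2]=C('b')+0=4+0=4
L[3]='$': occ=0, LF[3]=C('$')+0=0+0=0
L[4]='C': occ=1, LF[4]=C('C')+1=2+1=3
L[5]='B': occ=0, LF[5]=C('B')+0=1+0=1

Answer: 5 2 4 0 3 1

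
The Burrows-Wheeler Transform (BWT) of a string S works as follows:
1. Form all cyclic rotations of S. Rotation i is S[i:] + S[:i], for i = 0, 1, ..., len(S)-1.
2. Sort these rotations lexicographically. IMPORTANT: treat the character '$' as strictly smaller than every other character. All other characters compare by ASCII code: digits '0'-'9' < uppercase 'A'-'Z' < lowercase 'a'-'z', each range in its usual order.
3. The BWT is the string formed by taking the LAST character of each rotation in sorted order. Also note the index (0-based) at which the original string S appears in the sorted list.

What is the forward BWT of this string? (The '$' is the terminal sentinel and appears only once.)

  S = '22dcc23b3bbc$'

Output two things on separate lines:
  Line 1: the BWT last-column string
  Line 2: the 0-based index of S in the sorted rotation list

All 13 rotations (rotation i = S[i:]+S[:i]):
  rot[0] = 22dcc23b3bbc$
  rot[1] = 2dcc23b3bbc$2
  rot[2] = dcc23b3bbc$22
  rot[3] = cc23b3bbc$22d
  rot[4] = c23b3bbc$22dc
  rot[5] = 23b3bbc$22dcc
  rot[6] = 3b3bbc$22dcc2
  rot[7] = b3bbc$22dcc23
  rot[8] = 3bbc$22dcc23b
  rot[9] = bbc$22dcc23b3
  rot[10] = bc$22dcc23b3b
  rot[11] = c$22dcc23b3bb
  rot[12] = $22dcc23b3bbc
Sorted (with $ < everything):
  sorted[0] = $22dcc23b3bbc  (last char: 'c')
  sorted[1] = 22dcc23b3bbc$  (last char: '$')
  sorted[2] = 23b3bbc$22dcc  (last char: 'c')
  sorted[3] = 2dcc23b3bbc$2  (last char: '2')
  sorted[4] = 3b3bbc$22dcc2  (last char: '2')
  sorted[5] = 3bbc$22dcc23b  (last char: 'b')
  sorted[6] = b3bbc$22dcc23  (last char: '3')
  sorted[7] = bbc$22dcc23b3  (last char: '3')
  sorted[8] = bc$22dcc23b3b  (last char: 'b')
  sorted[9] = c$22dcc23b3bb  (last char: 'b')
  sorted[10] = c23b3bbc$22dc  (last char: 'c')
  sorted[11] = cc23b3bbc$22d  (last char: 'd')
  sorted[12] = dcc23b3bbc$22  (last char: '2')
Last column: c$c22b33bbcd2
Original string S is at sorted index 1

Answer: c$c22b33bbcd2
1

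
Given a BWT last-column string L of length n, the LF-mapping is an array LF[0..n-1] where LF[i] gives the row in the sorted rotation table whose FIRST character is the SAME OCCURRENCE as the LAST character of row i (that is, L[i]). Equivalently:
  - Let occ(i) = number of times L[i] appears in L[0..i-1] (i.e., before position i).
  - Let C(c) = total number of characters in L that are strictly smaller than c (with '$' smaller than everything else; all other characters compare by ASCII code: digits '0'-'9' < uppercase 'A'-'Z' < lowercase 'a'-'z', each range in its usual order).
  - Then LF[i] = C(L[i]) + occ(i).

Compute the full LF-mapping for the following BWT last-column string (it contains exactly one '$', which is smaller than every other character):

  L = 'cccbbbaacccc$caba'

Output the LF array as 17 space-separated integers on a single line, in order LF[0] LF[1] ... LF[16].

Char counts: '$':1, 'a':4, 'b':4, 'c':8
C (first-col start): C('$')=0, C('a')=1, C('b')=5, C('c')=9
L[0]='c': occ=0, LF[0]=C('c')+0=9+0=9
L[1]='c': occ=1, LF[1]=C('c')+1=9+1=10
L[2]='c': occ=2, LF[2]=C('c')+2=9+2=11
L[3]='b': occ=0, LF[3]=C('b')+0=5+0=5
L[4]='b': occ=1, LF[4]=C('b')+1=5+1=6
L[5]='b': occ=2, LF[5]=C('b')+2=5+2=7
L[6]='a': occ=0, LF[6]=C('a')+0=1+0=1
L[7]='a': occ=1, LF[7]=C('a')+1=1+1=2
L[8]='c': occ=3, LF[8]=C('c')+3=9+3=12
L[9]='c': occ=4, LF[9]=C('c')+4=9+4=13
L[10]='c': occ=5, LF[10]=C('c')+5=9+5=14
L[11]='c': occ=6, LF[11]=C('c')+6=9+6=15
L[12]='$': occ=0, LF[12]=C('$')+0=0+0=0
L[13]='c': occ=7, LF[13]=C('c')+7=9+7=16
L[14]='a': occ=2, LF[14]=C('a')+2=1+2=3
L[15]='b': occ=3, LF[15]=C('b')+3=5+3=8
L[16]='a': occ=3, LF[16]=C('a')+3=1+3=4

Answer: 9 10 11 5 6 7 1 2 12 13 14 15 0 16 3 8 4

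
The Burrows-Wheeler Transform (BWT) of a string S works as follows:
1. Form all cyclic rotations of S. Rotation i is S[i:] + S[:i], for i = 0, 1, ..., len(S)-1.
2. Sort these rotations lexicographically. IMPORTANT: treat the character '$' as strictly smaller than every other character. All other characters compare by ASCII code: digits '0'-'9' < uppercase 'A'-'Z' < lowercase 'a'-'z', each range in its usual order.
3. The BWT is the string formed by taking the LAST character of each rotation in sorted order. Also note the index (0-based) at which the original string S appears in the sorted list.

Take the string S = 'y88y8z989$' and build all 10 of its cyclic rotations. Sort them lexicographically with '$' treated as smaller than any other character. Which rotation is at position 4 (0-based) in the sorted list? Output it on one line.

Answer: 8z989$y88y

Derivation:
All 10 rotations (rotation i = S[i:]+S[:i]):
  rot[0] = y88y8z989$
  rot[1] = 88y8z989$y
  rot[2] = 8y8z989$y8
  rot[3] = y8z989$y88
  rot[4] = 8z989$y88y
  rot[5] = z989$y88y8
  rot[6] = 989$y88y8z
  rot[7] = 89$y88y8z9
  rot[8] = 9$y88y8z98
  rot[9] = $y88y8z989
Sorted (with $ < everything):
  sorted[0] = $y88y8z989
  sorted[1] = 88y8z989$y
  sorted[2] = 89$y88y8z9
  sorted[3] = 8y8z989$y8
  sorted[4] = 8z989$y88y
  sorted[5] = 9$y88y8z98
  sorted[6] = 989$y88y8z
  sorted[7] = y88y8z989$
  sorted[8] = y8z989$y88
  sorted[9] = z989$y88y8
sorted[4] = 8z989$y88y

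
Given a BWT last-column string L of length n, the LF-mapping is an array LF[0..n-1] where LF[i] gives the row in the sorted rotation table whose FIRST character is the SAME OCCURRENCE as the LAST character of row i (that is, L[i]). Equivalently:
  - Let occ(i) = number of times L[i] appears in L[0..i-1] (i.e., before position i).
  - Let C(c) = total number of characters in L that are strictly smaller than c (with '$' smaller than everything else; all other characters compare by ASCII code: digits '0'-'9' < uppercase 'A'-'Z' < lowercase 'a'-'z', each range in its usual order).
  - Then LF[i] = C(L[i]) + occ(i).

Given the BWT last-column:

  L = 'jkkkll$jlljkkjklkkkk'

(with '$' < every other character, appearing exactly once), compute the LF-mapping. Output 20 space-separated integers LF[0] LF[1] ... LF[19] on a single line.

Answer: 1 5 6 7 15 16 0 2 17 18 3 8 9 4 10 19 11 12 13 14

Derivation:
Char counts: '$':1, 'j':4, 'k':10, 'l':5
C (first-col start): C('$')=0, C('j')=1, C('k')=5, C('l')=15
L[0]='j': occ=0, LF[0]=C('j')+0=1+0=1
L[1]='k': occ=0, LF[1]=C('k')+0=5+0=5
L[2]='k': occ=1, LF[2]=C('k')+1=5+1=6
L[3]='k': occ=2, LF[3]=C('k')+2=5+2=7
L[4]='l': occ=0, LF[4]=C('l')+0=15+0=15
L[5]='l': occ=1, LF[5]=C('l')+1=15+1=16
L[6]='$': occ=0, LF[6]=C('$')+0=0+0=0
L[7]='j': occ=1, LF[7]=C('j')+1=1+1=2
L[8]='l': occ=2, LF[8]=C('l')+2=15+2=17
L[9]='l': occ=3, LF[9]=C('l')+3=15+3=18
L[10]='j': occ=2, LF[10]=C('j')+2=1+2=3
L[11]='k': occ=3, LF[11]=C('k')+3=5+3=8
L[12]='k': occ=4, LF[12]=C('k')+4=5+4=9
L[13]='j': occ=3, LF[13]=C('j')+3=1+3=4
L[14]='k': occ=5, LF[14]=C('k')+5=5+5=10
L[15]='l': occ=4, LF[15]=C('l')+4=15+4=19
L[16]='k': occ=6, LF[16]=C('k')+6=5+6=11
L[17]='k': occ=7, LF[17]=C('k')+7=5+7=12
L[18]='k': occ=8, LF[18]=C('k')+8=5+8=13
L[19]='k': occ=9, LF[19]=C('k')+9=5+9=14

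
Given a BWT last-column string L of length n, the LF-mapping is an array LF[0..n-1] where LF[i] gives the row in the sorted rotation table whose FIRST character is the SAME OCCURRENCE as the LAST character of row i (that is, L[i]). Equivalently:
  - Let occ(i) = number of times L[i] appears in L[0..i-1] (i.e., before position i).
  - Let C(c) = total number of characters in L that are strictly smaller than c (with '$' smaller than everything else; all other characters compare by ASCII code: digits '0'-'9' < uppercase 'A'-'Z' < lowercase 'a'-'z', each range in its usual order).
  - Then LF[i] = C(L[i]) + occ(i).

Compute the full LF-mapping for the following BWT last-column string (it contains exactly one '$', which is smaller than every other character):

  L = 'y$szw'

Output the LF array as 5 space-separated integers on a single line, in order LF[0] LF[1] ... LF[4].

Char counts: '$':1, 's':1, 'w':1, 'y':1, 'z':1
C (first-col start): C('$')=0, C('s')=1, C('w')=2, C('y')=3, C('z')=4
L[0]='y': occ=0, LF[0]=C('y')+0=3+0=3
L[1]='$': occ=0, LF[1]=C('$')+0=0+0=0
L[2]='s': occ=0, LF[2]=C('s')+0=1+0=1
L[3]='z': occ=0, LF[3]=C('z')+0=4+0=4
L[4]='w': occ=0, LF[4]=C('w')+0=2+0=2

Answer: 3 0 1 4 2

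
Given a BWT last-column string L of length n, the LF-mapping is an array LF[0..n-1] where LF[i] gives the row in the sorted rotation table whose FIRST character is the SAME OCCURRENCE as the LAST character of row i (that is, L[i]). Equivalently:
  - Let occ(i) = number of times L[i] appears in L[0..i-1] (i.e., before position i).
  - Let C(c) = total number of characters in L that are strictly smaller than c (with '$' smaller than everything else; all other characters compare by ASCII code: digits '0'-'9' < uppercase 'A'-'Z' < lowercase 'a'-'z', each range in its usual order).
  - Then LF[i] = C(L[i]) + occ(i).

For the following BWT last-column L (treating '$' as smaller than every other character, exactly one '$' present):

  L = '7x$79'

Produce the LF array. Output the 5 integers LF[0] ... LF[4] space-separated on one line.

Char counts: '$':1, '7':2, '9':1, 'x':1
C (first-col start): C('$')=0, C('7')=1, C('9')=3, C('x')=4
L[0]='7': occ=0, LF[0]=C('7')+0=1+0=1
L[1]='x': occ=0, LF[1]=C('x')+0=4+0=4
L[2]='$': occ=0, LF[2]=C('$')+0=0+0=0
L[3]='7': occ=1, LF[3]=C('7')+1=1+1=2
L[4]='9': occ=0, LF[4]=C('9')+0=3+0=3

Answer: 1 4 0 2 3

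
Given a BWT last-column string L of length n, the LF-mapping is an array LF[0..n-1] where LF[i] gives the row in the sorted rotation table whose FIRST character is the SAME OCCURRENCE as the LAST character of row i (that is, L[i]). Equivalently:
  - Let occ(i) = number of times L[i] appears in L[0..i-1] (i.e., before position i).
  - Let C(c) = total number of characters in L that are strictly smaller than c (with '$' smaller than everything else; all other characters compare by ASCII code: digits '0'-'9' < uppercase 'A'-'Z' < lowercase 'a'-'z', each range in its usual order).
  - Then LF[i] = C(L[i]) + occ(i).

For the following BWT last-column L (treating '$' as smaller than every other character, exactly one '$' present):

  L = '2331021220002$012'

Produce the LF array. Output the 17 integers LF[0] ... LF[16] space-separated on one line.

Answer: 9 15 16 6 1 10 7 11 12 2 3 4 13 0 5 8 14

Derivation:
Char counts: '$':1, '0':5, '1':3, '2':6, '3':2
C (first-col start): C('$')=0, C('0')=1, C('1')=6, C('2')=9, C('3')=15
L[0]='2': occ=0, LF[0]=C('2')+0=9+0=9
L[1]='3': occ=0, LF[1]=C('3')+0=15+0=15
L[2]='3': occ=1, LF[2]=C('3')+1=15+1=16
L[3]='1': occ=0, LF[3]=C('1')+0=6+0=6
L[4]='0': occ=0, LF[4]=C('0')+0=1+0=1
L[5]='2': occ=1, LF[5]=C('2')+1=9+1=10
L[6]='1': occ=1, LF[6]=C('1')+1=6+1=7
L[7]='2': occ=2, LF[7]=C('2')+2=9+2=11
L[8]='2': occ=3, LF[8]=C('2')+3=9+3=12
L[9]='0': occ=1, LF[9]=C('0')+1=1+1=2
L[10]='0': occ=2, LF[10]=C('0')+2=1+2=3
L[11]='0': occ=3, LF[11]=C('0')+3=1+3=4
L[12]='2': occ=4, LF[12]=C('2')+4=9+4=13
L[13]='$': occ=0, LF[13]=C('$')+0=0+0=0
L[14]='0': occ=4, LF[14]=C('0')+4=1+4=5
L[15]='1': occ=2, LF[15]=C('1')+2=6+2=8
L[16]='2': occ=5, LF[16]=C('2')+5=9+5=14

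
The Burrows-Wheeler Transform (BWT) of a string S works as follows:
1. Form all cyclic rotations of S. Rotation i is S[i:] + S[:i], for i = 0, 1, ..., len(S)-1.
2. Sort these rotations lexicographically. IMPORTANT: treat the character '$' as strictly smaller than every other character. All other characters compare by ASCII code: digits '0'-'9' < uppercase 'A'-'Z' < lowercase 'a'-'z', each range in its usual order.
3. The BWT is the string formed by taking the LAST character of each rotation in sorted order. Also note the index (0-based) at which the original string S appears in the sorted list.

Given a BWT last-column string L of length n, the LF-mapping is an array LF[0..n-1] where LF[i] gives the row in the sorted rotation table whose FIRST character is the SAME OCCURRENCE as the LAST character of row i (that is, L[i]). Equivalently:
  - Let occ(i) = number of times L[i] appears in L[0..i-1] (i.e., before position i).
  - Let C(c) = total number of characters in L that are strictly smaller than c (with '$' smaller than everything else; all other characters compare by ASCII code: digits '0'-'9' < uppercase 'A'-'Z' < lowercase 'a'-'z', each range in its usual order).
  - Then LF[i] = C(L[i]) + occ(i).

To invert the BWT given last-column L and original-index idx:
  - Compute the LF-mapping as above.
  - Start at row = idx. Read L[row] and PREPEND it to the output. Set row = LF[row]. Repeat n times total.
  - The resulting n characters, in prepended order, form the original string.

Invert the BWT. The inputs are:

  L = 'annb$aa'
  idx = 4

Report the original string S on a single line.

Answer: banana$

Derivation:
LF mapping: 1 5 6 4 0 2 3
Walk LF starting at row 4, prepending L[row]:
  step 1: row=4, L[4]='$', prepend. Next row=LF[4]=0
  step 2: row=0, L[0]='a', prepend. Next row=LF[0]=1
  step 3: row=1, L[1]='n', prepend. Next row=LF[1]=5
  step 4: row=5, L[5]='a', prepend. Next row=LF[5]=2
  step 5: row=2, L[2]='n', prepend. Next row=LF[2]=6
  step 6: row=6, L[6]='a', prepend. Next row=LF[6]=3
  step 7: row=3, L[3]='b', prepend. Next row=LF[3]=4
Reversed output: banana$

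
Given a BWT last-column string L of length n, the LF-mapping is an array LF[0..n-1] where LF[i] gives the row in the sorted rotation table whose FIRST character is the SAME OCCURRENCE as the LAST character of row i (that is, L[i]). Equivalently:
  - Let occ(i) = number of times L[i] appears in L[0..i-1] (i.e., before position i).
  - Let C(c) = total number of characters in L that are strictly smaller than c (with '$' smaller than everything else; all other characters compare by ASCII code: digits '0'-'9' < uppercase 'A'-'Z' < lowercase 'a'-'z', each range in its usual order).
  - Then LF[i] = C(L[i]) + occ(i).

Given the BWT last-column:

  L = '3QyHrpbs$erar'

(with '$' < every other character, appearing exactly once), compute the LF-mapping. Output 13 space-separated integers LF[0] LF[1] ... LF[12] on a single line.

Answer: 1 3 12 2 8 7 5 11 0 6 9 4 10

Derivation:
Char counts: '$':1, '3':1, 'H':1, 'Q':1, 'a':1, 'b':1, 'e':1, 'p':1, 'r':3, 's':1, 'y':1
C (first-col start): C('$')=0, C('3')=1, C('H')=2, C('Q')=3, C('a')=4, C('b')=5, C('e')=6, C('p')=7, C('r')=8, C('s')=11, C('y')=12
L[0]='3': occ=0, LF[0]=C('3')+0=1+0=1
L[1]='Q': occ=0, LF[1]=C('Q')+0=3+0=3
L[2]='y': occ=0, LF[2]=C('y')+0=12+0=12
L[3]='H': occ=0, LF[3]=C('H')+0=2+0=2
L[4]='r': occ=0, LF[4]=C('r')+0=8+0=8
L[5]='p': occ=0, LF[5]=C('p')+0=7+0=7
L[6]='b': occ=0, LF[6]=C('b')+0=5+0=5
L[7]='s': occ=0, LF[7]=C('s')+0=11+0=11
L[8]='$': occ=0, LF[8]=C('$')+0=0+0=0
L[9]='e': occ=0, LF[9]=C('e')+0=6+0=6
L[10]='r': occ=1, LF[10]=C('r')+1=8+1=9
L[11]='a': occ=0, LF[11]=C('a')+0=4+0=4
L[12]='r': occ=2, LF[12]=C('r')+2=8+2=10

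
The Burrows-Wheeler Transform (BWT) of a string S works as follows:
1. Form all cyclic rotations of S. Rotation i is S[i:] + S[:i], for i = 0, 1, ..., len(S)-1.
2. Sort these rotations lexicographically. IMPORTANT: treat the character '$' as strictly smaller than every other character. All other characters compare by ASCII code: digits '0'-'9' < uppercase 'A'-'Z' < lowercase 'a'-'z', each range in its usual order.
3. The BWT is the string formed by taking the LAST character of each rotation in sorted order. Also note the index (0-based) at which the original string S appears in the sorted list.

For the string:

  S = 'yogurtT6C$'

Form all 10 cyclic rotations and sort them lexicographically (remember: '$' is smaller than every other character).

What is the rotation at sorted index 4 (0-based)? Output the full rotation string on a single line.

Answer: gurtT6C$yo

Derivation:
All 10 rotations (rotation i = S[i:]+S[:i]):
  rot[0] = yogurtT6C$
  rot[1] = ogurtT6C$y
  rot[2] = gurtT6C$yo
  rot[3] = urtT6C$yog
  rot[4] = rtT6C$yogu
  rot[5] = tT6C$yogur
  rot[6] = T6C$yogurt
  rot[7] = 6C$yogurtT
  rot[8] = C$yogurtT6
  rot[9] = $yogurtT6C
Sorted (with $ < everything):
  sorted[0] = $yogurtT6C
  sorted[1] = 6C$yogurtT
  sorted[2] = C$yogurtT6
  sorted[3] = T6C$yogurt
  sorted[4] = gurtT6C$yo
  sorted[5] = ogurtT6C$y
  sorted[6] = rtT6C$yogu
  sorted[7] = tT6C$yogur
  sorted[8] = urtT6C$yog
  sorted[9] = yogurtT6C$
sorted[4] = gurtT6C$yo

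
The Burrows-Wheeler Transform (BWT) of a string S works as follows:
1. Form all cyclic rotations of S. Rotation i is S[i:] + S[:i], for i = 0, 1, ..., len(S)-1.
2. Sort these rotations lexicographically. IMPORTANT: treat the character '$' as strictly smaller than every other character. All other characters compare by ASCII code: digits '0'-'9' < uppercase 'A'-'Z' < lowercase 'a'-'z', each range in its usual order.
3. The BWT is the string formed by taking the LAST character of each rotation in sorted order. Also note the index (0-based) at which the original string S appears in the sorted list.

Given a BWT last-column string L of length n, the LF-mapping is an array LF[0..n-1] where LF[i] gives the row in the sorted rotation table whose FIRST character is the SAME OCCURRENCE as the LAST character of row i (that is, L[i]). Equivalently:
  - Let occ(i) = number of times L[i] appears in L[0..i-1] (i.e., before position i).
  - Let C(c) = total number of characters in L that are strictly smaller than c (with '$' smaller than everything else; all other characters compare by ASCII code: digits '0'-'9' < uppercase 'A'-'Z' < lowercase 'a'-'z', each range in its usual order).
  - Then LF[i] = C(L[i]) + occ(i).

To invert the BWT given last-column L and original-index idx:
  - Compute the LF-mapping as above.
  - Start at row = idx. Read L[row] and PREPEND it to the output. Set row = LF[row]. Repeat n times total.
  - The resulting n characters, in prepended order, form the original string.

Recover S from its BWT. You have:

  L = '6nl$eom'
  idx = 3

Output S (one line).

LF mapping: 1 5 3 0 2 6 4
Walk LF starting at row 3, prepending L[row]:
  step 1: row=3, L[3]='$', prepend. Next row=LF[3]=0
  step 2: row=0, L[0]='6', prepend. Next row=LF[0]=1
  step 3: row=1, L[1]='n', prepend. Next row=LF[1]=5
  step 4: row=5, L[5]='o', prepend. Next row=LF[5]=6
  step 5: row=6, L[6]='m', prepend. Next row=LF[6]=4
  step 6: row=4, L[4]='e', prepend. Next row=LF[4]=2
  step 7: row=2, L[2]='l', prepend. Next row=LF[2]=3
Reversed output: lemon6$

Answer: lemon6$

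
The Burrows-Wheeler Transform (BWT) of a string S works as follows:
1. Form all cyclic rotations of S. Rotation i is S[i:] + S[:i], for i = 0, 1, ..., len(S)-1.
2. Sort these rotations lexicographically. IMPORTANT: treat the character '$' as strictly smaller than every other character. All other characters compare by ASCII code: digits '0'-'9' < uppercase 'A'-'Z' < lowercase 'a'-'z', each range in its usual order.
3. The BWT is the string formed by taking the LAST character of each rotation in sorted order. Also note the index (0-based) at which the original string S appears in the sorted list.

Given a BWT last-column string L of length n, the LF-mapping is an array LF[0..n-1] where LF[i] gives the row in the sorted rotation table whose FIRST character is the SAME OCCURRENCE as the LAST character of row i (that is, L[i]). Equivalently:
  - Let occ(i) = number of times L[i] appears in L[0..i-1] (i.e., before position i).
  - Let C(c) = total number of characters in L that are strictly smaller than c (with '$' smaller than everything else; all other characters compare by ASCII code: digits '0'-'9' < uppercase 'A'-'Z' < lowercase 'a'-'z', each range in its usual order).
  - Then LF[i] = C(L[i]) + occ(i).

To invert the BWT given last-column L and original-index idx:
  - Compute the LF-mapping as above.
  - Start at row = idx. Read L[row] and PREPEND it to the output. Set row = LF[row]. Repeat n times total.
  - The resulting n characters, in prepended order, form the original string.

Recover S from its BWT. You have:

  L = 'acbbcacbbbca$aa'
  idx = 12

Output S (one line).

LF mapping: 1 11 6 7 12 2 13 8 9 10 14 3 0 4 5
Walk LF starting at row 12, prepending L[row]:
  step 1: row=12, L[12]='$', prepend. Next row=LF[12]=0
  step 2: row=0, L[0]='a', prepend. Next row=LF[0]=1
  step 3: row=1, L[1]='c', prepend. Next row=LF[1]=11
  step 4: row=11, L[11]='a', prepend. Next row=LF[11]=3
  step 5: row=3, L[3]='b', prepend. Next row=LF[3]=7
  step 6: row=7, L[7]='b', prepend. Next row=LF[7]=8
  step 7: row=8, L[8]='b', prepend. Next row=LF[8]=9
  step 8: row=9, L[9]='b', prepend. Next row=LF[9]=10
  step 9: row=10, L[10]='c', prepend. Next row=LF[10]=14
  step 10: row=14, L[14]='a', prepend. Next row=LF[14]=5
  step 11: row=5, L[5]='a', prepend. Next row=LF[5]=2
  step 12: row=2, L[2]='b', prepend. Next row=LF[2]=6
  step 13: row=6, L[6]='c', prepend. Next row=LF[6]=13
  step 14: row=13, L[13]='a', prepend. Next row=LF[13]=4
  step 15: row=4, L[4]='c', prepend. Next row=LF[4]=12
Reversed output: cacbaacbbbbaca$

Answer: cacbaacbbbbaca$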